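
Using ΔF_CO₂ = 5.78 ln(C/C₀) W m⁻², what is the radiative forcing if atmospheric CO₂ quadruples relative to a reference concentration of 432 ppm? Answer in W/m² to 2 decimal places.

ΔF = 8.01 W/m²

ΔF = 5.78 × ln(4) = 5.78 × 1.38629 = 8.0128 W/m².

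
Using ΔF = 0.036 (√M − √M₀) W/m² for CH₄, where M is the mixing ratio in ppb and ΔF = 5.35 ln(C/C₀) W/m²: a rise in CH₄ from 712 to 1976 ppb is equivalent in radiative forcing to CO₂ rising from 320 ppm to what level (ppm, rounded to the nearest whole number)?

CH₄ forcing: 0.036 × (√1976 − √712) = 0.036 × (44.4522 − 26.6833) = 0.036 × 17.7689 = 0.63968 W/m².
Set 5.35 ln(C/320) = 0.63968: ln(C/320) = 0.63968/5.35 = 0.11957, so C = 320 × e^0.11957 = 320 × 1.12701 = 360.64 ppm.

C ≈ 361 ppm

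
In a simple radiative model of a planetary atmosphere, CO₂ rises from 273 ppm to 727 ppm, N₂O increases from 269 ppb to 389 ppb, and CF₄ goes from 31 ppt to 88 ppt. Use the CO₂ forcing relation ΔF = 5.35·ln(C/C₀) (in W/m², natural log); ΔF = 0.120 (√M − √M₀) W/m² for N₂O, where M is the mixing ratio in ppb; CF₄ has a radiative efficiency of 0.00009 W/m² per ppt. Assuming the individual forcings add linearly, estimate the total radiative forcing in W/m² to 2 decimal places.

ΔF = 5.64 W/m²

CO₂: 5.35 × ln(727/273) = 5.35 × ln(2.66300) = 5.35 × 0.97945 = 5.2401 W/m².
N₂O: 0.120 × (√389 − √269) = 0.120 × (19.7231 − 16.4012) = 0.120 × 3.3219 = 0.3986 W/m².
CF₄: ΔF = 0.00009 × (88 − 31) = 0.00009 × 57 = 0.0051 W/m².
Total ΔF = 5.2401 + 0.3986 + 0.0051 = 5.6438 W/m².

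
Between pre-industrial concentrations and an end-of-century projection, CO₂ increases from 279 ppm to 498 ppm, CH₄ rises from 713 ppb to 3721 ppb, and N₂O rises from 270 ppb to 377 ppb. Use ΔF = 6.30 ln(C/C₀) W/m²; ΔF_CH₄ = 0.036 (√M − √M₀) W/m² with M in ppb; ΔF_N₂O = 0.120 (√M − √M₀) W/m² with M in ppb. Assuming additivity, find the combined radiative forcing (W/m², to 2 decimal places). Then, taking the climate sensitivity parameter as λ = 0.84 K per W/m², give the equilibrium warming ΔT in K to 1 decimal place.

CO₂: 6.30 × ln(498/279) = 6.30 × ln(1.78495) = 6.30 × 0.57939 = 3.6502 W/m².
CH₄: 0.036 × (√3721 − √713) = 0.036 × (61.0000 − 26.7021) = 0.036 × 34.2979 = 1.2347 W/m².
N₂O: 0.120 × (√377 − √270) = 0.120 × (19.4165 − 16.4317) = 0.120 × 2.9848 = 0.3582 W/m².
Total ΔF = 3.6502 + 1.2347 + 0.3582 = 5.2431 W/m².
ΔT = λ ΔF = 0.84 × 5.24 = 4.4016 K.

ΔF = 5.24 W/m²; ΔT = 4.4 K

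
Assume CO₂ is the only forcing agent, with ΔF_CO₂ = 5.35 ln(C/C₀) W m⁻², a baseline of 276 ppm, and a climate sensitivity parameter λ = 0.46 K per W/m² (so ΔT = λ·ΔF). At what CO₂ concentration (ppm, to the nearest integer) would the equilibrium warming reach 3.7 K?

Required forcing: ΔF = ΔT/λ = 3.7/0.46 = 8.0435 W/m².
Then ln(C/276) = ΔF/5.35 = 8.0435/5.35 = 1.50346.
So C = 276 × e^1.50346 = 276 × 4.49722 = 1241.23 ppm.

C ≈ 1241 ppm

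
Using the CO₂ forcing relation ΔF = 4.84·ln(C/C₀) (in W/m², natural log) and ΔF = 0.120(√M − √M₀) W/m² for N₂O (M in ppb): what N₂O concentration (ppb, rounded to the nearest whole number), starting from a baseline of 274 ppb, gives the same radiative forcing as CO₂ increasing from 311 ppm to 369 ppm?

CO₂ forcing: 4.84 × ln(369/311) = 4.84 × 0.171004 = 0.82766 W/m².
Set 0.120(√M − √274) = 0.82766: √M = 0.82766/0.120 + √274 = 6.8972 + 16.5529 = 23.4501.
M = (23.4501)² = 549.91 ppb.

M ≈ 550 ppb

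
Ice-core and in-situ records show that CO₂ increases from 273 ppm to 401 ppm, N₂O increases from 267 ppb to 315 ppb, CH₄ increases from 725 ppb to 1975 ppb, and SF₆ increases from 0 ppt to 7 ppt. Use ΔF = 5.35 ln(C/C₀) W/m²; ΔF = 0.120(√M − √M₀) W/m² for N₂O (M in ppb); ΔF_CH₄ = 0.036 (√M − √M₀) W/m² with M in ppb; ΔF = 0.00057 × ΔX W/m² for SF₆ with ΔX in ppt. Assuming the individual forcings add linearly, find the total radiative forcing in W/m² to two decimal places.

ΔF = 2.86 W/m²

CO₂: 5.35 × ln(401/273) = 5.35 × ln(1.46886) = 5.35 × 0.38449 = 2.0570 W/m².
N₂O: 0.120 × (√315 − √267) = 0.120 × (17.7482 − 16.3401) = 0.120 × 1.4081 = 0.1690 W/m².
CH₄: 0.036 × (√1975 − √725) = 0.036 × (44.4410 − 26.9258) = 0.036 × 17.5152 = 0.6305 W/m².
SF₆: ΔF = 0.00057 × (7 − 0) = 0.00057 × 7 = 0.0040 W/m².
Total ΔF = 2.0570 + 0.1690 + 0.6305 + 0.0040 = 2.8605 W/m².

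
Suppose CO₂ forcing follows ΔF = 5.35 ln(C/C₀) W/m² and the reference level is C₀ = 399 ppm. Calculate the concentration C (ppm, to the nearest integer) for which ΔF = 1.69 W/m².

Set 5.35 ln(C/399) = 1.69, so ln(C/399) = 1.69/5.35 = 0.31589.
Then C/399 = e^0.31589 = 1.37148, giving C = 399 × 1.37148 = 547.22 ppm.

C ≈ 547 ppm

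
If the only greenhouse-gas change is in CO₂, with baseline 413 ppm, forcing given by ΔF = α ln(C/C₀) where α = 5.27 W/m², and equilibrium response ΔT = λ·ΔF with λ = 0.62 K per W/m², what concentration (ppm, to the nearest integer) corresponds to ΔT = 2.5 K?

Required forcing: ΔF = ΔT/λ = 2.5/0.62 = 4.0323 W/m².
Then ln(C/413) = ΔF/5.27 = 4.0323/5.27 = 0.76514.
So C = 413 × e^0.76514 = 413 × 2.14930 = 887.66 ppm.

C ≈ 888 ppm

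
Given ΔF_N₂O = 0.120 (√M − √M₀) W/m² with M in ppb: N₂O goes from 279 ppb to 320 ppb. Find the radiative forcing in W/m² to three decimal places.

N₂O: 0.120 × (√320 − √279) = 0.120 × (17.8885 − 16.7033) = 0.120 × 1.1852 = 0.1422 W/m².

ΔF = 0.142 W/m²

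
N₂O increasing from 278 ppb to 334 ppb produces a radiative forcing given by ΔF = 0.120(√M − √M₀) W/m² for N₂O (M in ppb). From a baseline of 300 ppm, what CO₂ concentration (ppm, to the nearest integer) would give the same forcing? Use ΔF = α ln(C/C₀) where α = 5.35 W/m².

N₂O forcing: 0.120 × (√334 − √278) = 0.120 × (18.2757 − 16.6733) = 0.120 × 1.6024 = 0.19229 W/m².
Set 5.35 ln(C/300) = 0.19229: ln(C/300) = 0.19229/5.35 = 0.03594, so C = 300 × e^0.03594 = 300 × 1.03659 = 310.98 ppm.

C ≈ 311 ppm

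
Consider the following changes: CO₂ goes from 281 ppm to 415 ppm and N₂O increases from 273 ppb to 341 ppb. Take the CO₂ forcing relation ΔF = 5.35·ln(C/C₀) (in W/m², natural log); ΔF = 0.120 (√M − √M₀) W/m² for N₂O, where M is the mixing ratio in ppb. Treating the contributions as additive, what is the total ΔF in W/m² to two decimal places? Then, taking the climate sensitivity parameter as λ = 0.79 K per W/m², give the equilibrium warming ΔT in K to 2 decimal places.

ΔF = 2.32 W/m²; ΔT = 1.83 K

CO₂: 5.35 × ln(415/281) = 5.35 × ln(1.47687) = 5.35 × 0.38992 = 2.0861 W/m².
N₂O: 0.120 × (√341 − √273) = 0.120 × (18.4662 − 16.5227) = 0.120 × 1.9435 = 0.2332 W/m².
Total ΔF = 2.0861 + 0.2332 = 2.3193 W/m².
ΔT = λ ΔF = 0.79 × 2.32 = 1.8328 K.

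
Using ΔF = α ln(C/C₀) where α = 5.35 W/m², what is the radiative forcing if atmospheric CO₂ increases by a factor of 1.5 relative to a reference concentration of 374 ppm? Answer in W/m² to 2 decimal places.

ΔF = 2.17 W/m²

ΔF = 5.35 × ln(1.5) = 5.35 × 0.40547 = 2.1693 W/m².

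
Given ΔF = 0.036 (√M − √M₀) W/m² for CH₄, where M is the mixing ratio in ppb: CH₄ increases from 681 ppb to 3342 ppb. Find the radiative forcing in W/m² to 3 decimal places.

ΔF = 1.142 W/m²

CH₄: 0.036 × (√3342 − √681) = 0.036 × (57.8100 − 26.0960) = 0.036 × 31.7140 = 1.1417 W/m².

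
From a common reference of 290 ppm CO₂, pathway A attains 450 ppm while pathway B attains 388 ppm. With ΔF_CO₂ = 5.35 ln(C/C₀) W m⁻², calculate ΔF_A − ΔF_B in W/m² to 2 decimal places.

ΔF_A = 5.35 ln(450/290) = 5.35 × 0.43937 = 2.3506 W/m².
ΔF_B = 5.35 ln(388/290) = 5.35 × 0.29112 = 1.5575 W/m².
Difference: 2.3506 − 1.5575 = 0.7931 W/m².

ΔF_A − ΔF_B = 0.79 W/m²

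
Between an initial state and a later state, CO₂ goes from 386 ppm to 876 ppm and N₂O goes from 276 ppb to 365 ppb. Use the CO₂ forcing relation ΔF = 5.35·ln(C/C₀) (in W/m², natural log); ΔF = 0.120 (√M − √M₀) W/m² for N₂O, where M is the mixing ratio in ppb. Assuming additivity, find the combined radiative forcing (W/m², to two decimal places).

CO₂: 5.35 × ln(876/386) = 5.35 × ln(2.26943) = 5.35 × 0.81953 = 4.3845 W/m².
N₂O: 0.120 × (√365 − √276) = 0.120 × (19.1050 − 16.6132) = 0.120 × 2.4918 = 0.2990 W/m².
Total ΔF = 4.3845 + 0.2990 = 4.6835 W/m².

ΔF = 4.68 W/m²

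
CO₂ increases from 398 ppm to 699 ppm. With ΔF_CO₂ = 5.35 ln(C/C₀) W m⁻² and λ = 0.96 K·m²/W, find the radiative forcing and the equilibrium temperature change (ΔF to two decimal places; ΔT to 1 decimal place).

CO₂: 5.35 × ln(699/398) = 5.35 × ln(1.75628) = 5.35 × 0.56320 = 3.0131 W/m².
ΔT = λ ΔF = 0.96 × 3.01 = 2.8896 K.

ΔF = 3.01 W/m²; ΔT = 2.9 K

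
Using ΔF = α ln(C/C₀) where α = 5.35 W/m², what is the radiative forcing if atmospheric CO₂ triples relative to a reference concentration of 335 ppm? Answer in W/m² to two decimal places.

ΔF = 5.88 W/m²

ΔF = 5.35 × ln(3) = 5.35 × 1.09861 = 5.8776 W/m².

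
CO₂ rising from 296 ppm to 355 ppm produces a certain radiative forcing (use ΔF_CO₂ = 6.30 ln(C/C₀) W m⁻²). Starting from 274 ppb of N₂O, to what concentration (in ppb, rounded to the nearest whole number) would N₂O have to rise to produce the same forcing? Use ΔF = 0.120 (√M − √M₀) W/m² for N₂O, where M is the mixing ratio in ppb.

M ≈ 681 ppb

CO₂ forcing: 6.30 × ln(355/296) = 6.30 × 0.181758 = 1.14508 W/m².
Set 0.120(√M − √274) = 1.14508: √M = 1.14508/0.120 + √274 = 9.5423 + 16.5529 = 26.0952.
M = (26.0952)² = 680.96 ppb.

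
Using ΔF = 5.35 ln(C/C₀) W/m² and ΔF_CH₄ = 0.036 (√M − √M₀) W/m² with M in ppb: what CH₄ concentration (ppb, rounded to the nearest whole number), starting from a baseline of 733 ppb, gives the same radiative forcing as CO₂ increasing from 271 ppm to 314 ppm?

M ≈ 2397 ppb

CO₂ forcing: 5.35 × ln(314/271) = 5.35 × 0.147274 = 0.78792 W/m².
Set 0.036(√M − √733) = 0.78792: √M = 0.78792/0.036 + √733 = 21.8867 + 27.0740 = 48.9607.
M = (48.9607)² = 2397.15 ppb.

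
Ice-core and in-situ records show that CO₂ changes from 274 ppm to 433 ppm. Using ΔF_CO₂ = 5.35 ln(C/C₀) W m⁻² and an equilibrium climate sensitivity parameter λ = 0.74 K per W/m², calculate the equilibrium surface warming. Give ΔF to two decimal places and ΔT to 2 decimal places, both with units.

CO₂: 5.35 × ln(433/274) = 5.35 × ln(1.58029) = 5.35 × 0.45761 = 2.4482 W/m².
ΔT = λ ΔF = 0.74 × 2.45 = 1.8130 K.

ΔF = 2.45 W/m²; ΔT = 1.81 K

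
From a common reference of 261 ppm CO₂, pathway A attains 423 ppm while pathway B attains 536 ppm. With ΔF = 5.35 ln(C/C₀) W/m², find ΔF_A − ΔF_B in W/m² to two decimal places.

ΔF_A − ΔF_B = -1.27 W/m²

ΔF_A = 5.35 ln(423/261) = 5.35 × 0.48285 = 2.5832 W/m².
ΔF_B = 5.35 ln(536/261) = 5.35 × 0.71961 = 3.8499 W/m².
Difference: 2.5832 − 3.8499 = -1.2667 W/m².
(Equivalently, ΔF_A − ΔF_B = 5.35 ln(423/536) = 5.35 × -0.23676 = -1.2667 W/m².)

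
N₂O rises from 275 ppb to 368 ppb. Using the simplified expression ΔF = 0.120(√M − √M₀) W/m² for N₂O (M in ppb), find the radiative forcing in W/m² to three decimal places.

N₂O: 0.120 × (√368 − √275) = 0.120 × (19.1833 − 16.5831) = 0.120 × 2.6002 = 0.3120 W/m².

ΔF = 0.312 W/m²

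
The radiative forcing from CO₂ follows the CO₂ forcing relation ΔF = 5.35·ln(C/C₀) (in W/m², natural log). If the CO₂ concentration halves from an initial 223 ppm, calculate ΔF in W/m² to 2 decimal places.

ΔF = -3.71 W/m²

ΔF = 5.35 × ln(0.5) = 5.35 × -0.69315 = -3.7084 W/m².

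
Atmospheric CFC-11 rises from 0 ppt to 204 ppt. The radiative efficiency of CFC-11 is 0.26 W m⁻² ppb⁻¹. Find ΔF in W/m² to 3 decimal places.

CFC-11: Δ = 204 − 0 = 204 ppt = 0.204 ppb; ΔF = 0.26 × 0.204 = 0.0530 W/m².

ΔF = 0.053 W/m²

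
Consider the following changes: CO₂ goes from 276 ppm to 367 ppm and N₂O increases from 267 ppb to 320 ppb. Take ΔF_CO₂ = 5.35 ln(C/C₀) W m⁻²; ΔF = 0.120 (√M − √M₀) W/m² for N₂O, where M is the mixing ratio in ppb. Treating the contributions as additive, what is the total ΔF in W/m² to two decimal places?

CO₂: 5.35 × ln(367/276) = 5.35 × ln(1.32971) = 5.35 × 0.28496 = 1.5245 W/m².
N₂O: 0.120 × (√320 − √267) = 0.120 × (17.8885 − 16.3401) = 0.120 × 1.5484 = 0.1858 W/m².
Total ΔF = 1.5245 + 0.1858 = 1.7103 W/m².

ΔF = 1.71 W/m²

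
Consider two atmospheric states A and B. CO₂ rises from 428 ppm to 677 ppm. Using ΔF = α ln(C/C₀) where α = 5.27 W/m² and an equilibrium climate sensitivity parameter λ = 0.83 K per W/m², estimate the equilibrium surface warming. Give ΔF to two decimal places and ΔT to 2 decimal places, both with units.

CO₂: 5.27 × ln(677/428) = 5.27 × ln(1.58178) = 5.27 × 0.45855 = 2.4166 W/m².
ΔT = λ ΔF = 0.83 × 2.42 = 2.0086 K.

ΔF = 2.42 W/m²; ΔT = 2.01 K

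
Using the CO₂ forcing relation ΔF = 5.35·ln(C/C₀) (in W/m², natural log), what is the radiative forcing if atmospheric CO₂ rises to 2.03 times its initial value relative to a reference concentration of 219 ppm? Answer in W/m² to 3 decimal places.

ΔF = 3.788 W/m²

Because the forcing depends only on the ratio C/C₀, the initial concentration does not enter.
ΔF = 5.35 × ln(2.03) = 5.35 × 0.70804 = 3.7880 W/m².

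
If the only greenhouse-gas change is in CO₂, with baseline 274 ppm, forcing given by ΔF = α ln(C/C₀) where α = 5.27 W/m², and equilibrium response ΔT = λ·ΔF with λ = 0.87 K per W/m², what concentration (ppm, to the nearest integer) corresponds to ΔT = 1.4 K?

C ≈ 372 ppm

Required forcing: ΔF = ΔT/λ = 1.4/0.87 = 1.6092 W/m².
Then ln(C/274) = ΔF/5.27 = 1.6092/5.27 = 0.30535.
So C = 274 × e^0.30535 = 274 × 1.35710 = 371.85 ppm.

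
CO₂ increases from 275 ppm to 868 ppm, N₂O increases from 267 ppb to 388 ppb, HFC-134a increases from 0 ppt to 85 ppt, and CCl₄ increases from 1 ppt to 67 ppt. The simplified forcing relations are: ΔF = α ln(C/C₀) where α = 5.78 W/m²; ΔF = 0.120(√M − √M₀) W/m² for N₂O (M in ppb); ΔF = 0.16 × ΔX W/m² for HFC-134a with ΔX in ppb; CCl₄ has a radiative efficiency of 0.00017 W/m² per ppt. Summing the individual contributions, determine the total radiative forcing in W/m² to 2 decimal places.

ΔF = 7.07 W/m²

CO₂: 5.78 × ln(868/275) = 5.78 × ln(3.15636) = 5.78 × 1.14942 = 6.6436 W/m².
N₂O: 0.120 × (√388 − √267) = 0.120 × (19.6977 − 16.3401) = 0.120 × 3.3576 = 0.4029 W/m².
HFC-134a: Δ = 85 − 0 = 85 ppt = 0.085 ppb; ΔF = 0.16 × 0.085 = 0.0136 W/m².
CCl₄: ΔF = 0.00017 × (67 − 1) = 0.00017 × 66 = 0.0112 W/m².
Total ΔF = 6.6436 + 0.4029 + 0.0136 + 0.0112 = 7.0713 W/m².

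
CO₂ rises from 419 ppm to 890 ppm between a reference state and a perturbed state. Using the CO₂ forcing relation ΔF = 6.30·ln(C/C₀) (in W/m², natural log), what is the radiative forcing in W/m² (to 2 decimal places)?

CO₂ absorption bands are partially saturated, so forcing scales with the logarithm of the concentration ratio.
CO₂: 6.30 × ln(890/419) = 6.30 × ln(2.12411) = 6.30 × 0.75335 = 4.7461 W/m².

ΔF = 4.75 W/m²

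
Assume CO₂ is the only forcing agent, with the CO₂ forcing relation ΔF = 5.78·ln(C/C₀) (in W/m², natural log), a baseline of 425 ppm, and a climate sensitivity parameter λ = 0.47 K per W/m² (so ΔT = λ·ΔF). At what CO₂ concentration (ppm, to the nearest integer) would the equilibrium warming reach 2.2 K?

C ≈ 955 ppm

Required forcing: ΔF = ΔT/λ = 2.2/0.47 = 4.6809 W/m².
Then ln(C/425) = ΔF/5.78 = 4.6809/5.78 = 0.80984.
So C = 425 × e^0.80984 = 425 × 2.24755 = 955.21 ppm.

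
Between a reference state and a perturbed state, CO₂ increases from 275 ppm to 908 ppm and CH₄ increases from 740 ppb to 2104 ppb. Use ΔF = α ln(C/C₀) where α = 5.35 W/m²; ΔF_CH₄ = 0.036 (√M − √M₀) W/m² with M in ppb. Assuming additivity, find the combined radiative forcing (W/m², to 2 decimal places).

ΔF = 7.06 W/m²

CO₂: 5.35 × ln(908/275) = 5.35 × ln(3.30182) = 5.35 × 1.19447 = 6.3904 W/m².
CH₄: 0.036 × (√2104 − √740) = 0.036 × (45.8694 − 27.2029) = 0.036 × 18.6665 = 0.6720 W/m².
Total ΔF = 6.3904 + 0.6720 = 7.0624 W/m².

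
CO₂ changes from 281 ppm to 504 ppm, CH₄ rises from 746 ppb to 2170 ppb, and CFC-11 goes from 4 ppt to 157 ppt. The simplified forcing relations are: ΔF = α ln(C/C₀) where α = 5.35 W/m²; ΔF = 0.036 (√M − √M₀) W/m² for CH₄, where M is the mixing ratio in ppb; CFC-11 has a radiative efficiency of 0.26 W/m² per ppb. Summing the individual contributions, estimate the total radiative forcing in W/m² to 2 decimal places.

CO₂: 5.35 × ln(504/281) = 5.35 × ln(1.79359) = 5.35 × 0.58422 = 3.1256 W/m².
CH₄: 0.036 × (√2170 − √746) = 0.036 × (46.5833 − 27.3130) = 0.036 × 19.2703 = 0.6937 W/m².
CFC-11: Δ = 157 − 4 = 153 ppt = 0.153 ppb; ΔF = 0.26 × 0.153 = 0.0398 W/m².
Total ΔF = 3.1256 + 0.6937 + 0.0398 = 3.8591 W/m².

ΔF = 3.86 W/m²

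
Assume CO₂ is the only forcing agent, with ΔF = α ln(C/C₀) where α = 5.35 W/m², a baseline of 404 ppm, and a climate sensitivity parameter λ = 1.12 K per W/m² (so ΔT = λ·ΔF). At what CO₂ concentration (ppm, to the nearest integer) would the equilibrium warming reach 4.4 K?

Required forcing: ΔF = ΔT/λ = 4.4/1.12 = 3.9286 W/m².
Then ln(C/404) = ΔF/5.35 = 3.9286/5.35 = 0.73432.
So C = 404 × e^0.73432 = 404 × 2.08406 = 841.96 ppm.

C ≈ 842 ppm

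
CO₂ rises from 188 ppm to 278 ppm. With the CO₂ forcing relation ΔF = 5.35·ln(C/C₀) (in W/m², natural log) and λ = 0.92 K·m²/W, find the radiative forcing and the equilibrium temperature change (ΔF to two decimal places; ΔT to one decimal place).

CO₂: 5.35 × ln(278/188) = 5.35 × ln(1.47872) = 5.35 × 0.39118 = 2.0928 W/m².
ΔT = λ ΔF = 0.92 × 2.09 = 1.9228 K.

ΔF = 2.09 W/m²; ΔT = 1.9 K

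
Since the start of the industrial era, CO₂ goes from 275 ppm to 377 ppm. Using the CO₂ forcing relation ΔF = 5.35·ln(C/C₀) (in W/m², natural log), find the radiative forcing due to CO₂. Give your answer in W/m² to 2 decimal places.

ΔF = 1.69 W/m²

CO₂: 5.35 × ln(377/275) = 5.35 × ln(1.37091) = 5.35 × 0.31547 = 1.6878 W/m².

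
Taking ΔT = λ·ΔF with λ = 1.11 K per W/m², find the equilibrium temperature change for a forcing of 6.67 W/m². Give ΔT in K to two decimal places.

ΔT = 7.40 K

ΔT = λ ΔF = 1.11 × 6.67 = 7.4037 K.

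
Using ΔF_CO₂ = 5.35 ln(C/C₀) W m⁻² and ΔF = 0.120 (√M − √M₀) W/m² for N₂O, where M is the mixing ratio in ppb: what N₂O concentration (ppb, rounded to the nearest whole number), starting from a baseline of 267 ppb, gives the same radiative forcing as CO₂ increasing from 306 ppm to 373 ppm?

CO₂ forcing: 5.35 × ln(373/306) = 5.35 × 0.197993 = 1.05926 W/m².
Set 0.120(√M − √267) = 1.05926: √M = 1.05926/0.120 + √267 = 8.8272 + 16.3401 = 25.1673.
M = (25.1673)² = 633.39 ppb.

M ≈ 633 ppb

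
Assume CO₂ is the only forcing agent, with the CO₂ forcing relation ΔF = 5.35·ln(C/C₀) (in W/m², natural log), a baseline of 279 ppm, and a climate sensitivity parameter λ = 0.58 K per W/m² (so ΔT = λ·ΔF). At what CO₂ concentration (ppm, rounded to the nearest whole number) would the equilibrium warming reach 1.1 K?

Required forcing: ΔF = ΔT/λ = 1.1/0.58 = 1.8966 W/m².
Then ln(C/279) = ΔF/5.35 = 1.8966/5.35 = 0.35450.
So C = 279 × e^0.35450 = 279 × 1.42547 = 397.71 ppm.

C ≈ 398 ppm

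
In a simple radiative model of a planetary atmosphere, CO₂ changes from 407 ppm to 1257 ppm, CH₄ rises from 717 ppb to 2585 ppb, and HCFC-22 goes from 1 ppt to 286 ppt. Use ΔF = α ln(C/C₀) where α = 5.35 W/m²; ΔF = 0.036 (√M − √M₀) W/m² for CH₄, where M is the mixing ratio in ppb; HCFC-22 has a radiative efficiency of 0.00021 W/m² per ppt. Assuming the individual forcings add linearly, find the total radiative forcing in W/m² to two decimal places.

CO₂: 5.35 × ln(1257/407) = 5.35 × ln(3.08845) = 5.35 × 1.12767 = 6.0330 W/m².
CH₄: 0.036 × (√2585 − √717) = 0.036 × (50.8429 − 26.7769) = 0.036 × 24.0660 = 0.8664 W/m².
HCFC-22: ΔF = 0.00021 × (286 − 1) = 0.00021 × 285 = 0.0599 W/m².
Total ΔF = 6.0330 + 0.8664 + 0.0599 = 6.9593 W/m².

ΔF = 6.96 W/m²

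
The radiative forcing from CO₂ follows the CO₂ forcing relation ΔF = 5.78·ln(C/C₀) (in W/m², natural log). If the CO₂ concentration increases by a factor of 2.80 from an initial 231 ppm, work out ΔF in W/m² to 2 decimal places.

Because the forcing depends only on the ratio C/C₀, the initial concentration does not enter.
ΔF = 5.78 × ln(2.80) = 5.78 × 1.02962 = 5.9512 W/m².

ΔF = 5.95 W/m²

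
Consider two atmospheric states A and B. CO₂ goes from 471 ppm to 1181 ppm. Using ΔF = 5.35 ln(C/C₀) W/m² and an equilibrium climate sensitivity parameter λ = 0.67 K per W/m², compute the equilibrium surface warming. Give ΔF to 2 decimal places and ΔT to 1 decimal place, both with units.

CO₂: 5.35 × ln(1181/471) = 5.35 × ln(2.50743) = 5.35 × 0.91926 = 4.9180 W/m².
ΔT = λ ΔF = 0.67 × 4.92 = 3.2964 K.

ΔF = 4.92 W/m²; ΔT = 3.3 K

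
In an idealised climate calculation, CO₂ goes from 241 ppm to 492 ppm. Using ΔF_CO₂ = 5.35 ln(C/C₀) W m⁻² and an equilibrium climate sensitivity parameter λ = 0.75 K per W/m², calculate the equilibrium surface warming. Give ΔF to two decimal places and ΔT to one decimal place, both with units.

CO₂: 5.35 × ln(492/241) = 5.35 × ln(2.04149) = 5.35 × 0.71368 = 3.8182 W/m².
ΔT = λ ΔF = 0.75 × 3.82 = 2.8650 K.

ΔF = 3.82 W/m²; ΔT = 2.9 K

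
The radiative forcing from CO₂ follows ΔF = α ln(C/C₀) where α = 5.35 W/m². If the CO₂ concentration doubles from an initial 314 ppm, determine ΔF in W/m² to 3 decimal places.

ΔF = 5.35 × ln(2) = 5.35 × 0.69315 = 3.7084 W/m².

ΔF = 3.708 W/m²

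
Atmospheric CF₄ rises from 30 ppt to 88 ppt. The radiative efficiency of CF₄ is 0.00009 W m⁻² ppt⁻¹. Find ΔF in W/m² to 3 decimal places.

ΔF = 0.005 W/m²

CF₄: ΔF = 0.00009 × (88 − 30) = 0.00009 × 58 = 0.0052 W/m².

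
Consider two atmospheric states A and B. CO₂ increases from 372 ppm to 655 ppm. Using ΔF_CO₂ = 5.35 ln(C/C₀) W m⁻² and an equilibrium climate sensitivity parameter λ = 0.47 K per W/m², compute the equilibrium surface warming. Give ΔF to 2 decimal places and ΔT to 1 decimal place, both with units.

CO₂: 5.35 × ln(655/372) = 5.35 × ln(1.76075) = 5.35 × 0.56574 = 3.0267 W/m².
ΔT = λ ΔF = 0.47 × 3.03 = 1.4241 K.

ΔF = 3.03 W/m²; ΔT = 1.4 K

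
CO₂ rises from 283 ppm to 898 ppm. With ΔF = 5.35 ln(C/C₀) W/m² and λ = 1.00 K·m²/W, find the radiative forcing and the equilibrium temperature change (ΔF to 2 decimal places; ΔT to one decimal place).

CO₂: 5.35 × ln(898/283) = 5.35 × ln(3.17314) = 5.35 × 1.15472 = 6.1778 W/m².
ΔT = λ ΔF = 1.00 × 6.18 = 6.1800 K.

ΔF = 6.18 W/m²; ΔT = 6.2 K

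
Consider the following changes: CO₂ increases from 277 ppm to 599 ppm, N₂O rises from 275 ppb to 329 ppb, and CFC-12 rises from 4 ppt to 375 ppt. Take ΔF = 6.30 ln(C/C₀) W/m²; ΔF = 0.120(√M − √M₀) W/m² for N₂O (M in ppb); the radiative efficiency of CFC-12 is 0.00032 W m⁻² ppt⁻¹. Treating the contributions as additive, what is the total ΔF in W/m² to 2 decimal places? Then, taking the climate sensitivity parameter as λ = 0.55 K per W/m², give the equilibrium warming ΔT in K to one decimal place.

CO₂: 6.30 × ln(599/277) = 6.30 × ln(2.16245) = 6.30 × 0.77124 = 4.8588 W/m².
N₂O: 0.120 × (√329 − √275) = 0.120 × (18.1384 − 16.5831) = 0.120 × 1.5553 = 0.1866 W/m².
CFC-12: ΔF = 0.00032 × (375 − 4) = 0.00032 × 371 = 0.1187 W/m².
Total ΔF = 4.8588 + 0.1866 + 0.1187 = 5.1641 W/m².
ΔT = λ ΔF = 0.55 × 5.16 = 2.8380 K.

ΔF = 5.16 W/m²; ΔT = 2.8 K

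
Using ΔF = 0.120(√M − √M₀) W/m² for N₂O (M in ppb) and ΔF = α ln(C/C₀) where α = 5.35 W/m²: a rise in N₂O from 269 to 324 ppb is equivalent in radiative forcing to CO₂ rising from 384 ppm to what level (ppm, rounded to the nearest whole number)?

N₂O forcing: 0.120 × (√324 − √269) = 0.120 × (18.0000 − 16.4012) = 0.120 × 1.5988 = 0.19186 W/m².
Set 5.35 ln(C/384) = 0.19186: ln(C/384) = 0.19186/5.35 = 0.03586, so C = 384 × e^0.03586 = 384 × 1.03651 = 398.02 ppm.

C ≈ 398 ppm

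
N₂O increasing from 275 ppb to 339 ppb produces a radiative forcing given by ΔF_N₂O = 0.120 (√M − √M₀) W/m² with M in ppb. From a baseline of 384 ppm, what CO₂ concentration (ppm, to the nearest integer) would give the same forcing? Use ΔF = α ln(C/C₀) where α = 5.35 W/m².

C ≈ 400 ppm

N₂O forcing: 0.120 × (√339 − √275) = 0.120 × (18.4120 − 16.5831) = 0.120 × 1.8289 = 0.21947 W/m².
Set 5.35 ln(C/384) = 0.21947: ln(C/384) = 0.21947/5.35 = 0.04102, so C = 384 × e^0.04102 = 384 × 1.04187 = 400.08 ppm.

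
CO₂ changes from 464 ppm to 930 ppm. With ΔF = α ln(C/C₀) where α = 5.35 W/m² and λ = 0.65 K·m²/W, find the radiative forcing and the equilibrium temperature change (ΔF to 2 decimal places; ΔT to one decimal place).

ΔF = 3.72 W/m²; ΔT = 2.4 K

CO₂: 5.35 × ln(930/464) = 5.35 × ln(2.00431) = 5.35 × 0.69530 = 3.7199 W/m².
ΔT = λ ΔF = 0.65 × 3.72 = 2.4180 K.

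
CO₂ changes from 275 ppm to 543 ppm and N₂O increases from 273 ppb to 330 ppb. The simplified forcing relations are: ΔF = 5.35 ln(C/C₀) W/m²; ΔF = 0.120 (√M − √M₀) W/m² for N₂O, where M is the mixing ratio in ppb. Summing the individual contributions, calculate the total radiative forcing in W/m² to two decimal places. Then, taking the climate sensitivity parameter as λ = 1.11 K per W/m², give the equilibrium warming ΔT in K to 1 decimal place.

ΔF = 3.84 W/m²; ΔT = 4.3 K

CO₂: 5.35 × ln(543/275) = 5.35 × ln(1.97455) = 5.35 × 0.68034 = 3.6398 W/m².
N₂O: 0.120 × (√330 − √273) = 0.120 × (18.1659 − 16.5227) = 0.120 × 1.6432 = 0.1972 W/m².
Total ΔF = 3.6398 + 0.1972 = 3.8370 W/m².
ΔT = λ ΔF = 1.11 × 3.84 = 4.2624 K.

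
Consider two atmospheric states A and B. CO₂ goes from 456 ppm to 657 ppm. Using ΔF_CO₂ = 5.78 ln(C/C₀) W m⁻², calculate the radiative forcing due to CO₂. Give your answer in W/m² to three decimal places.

ΔF = 2.111 W/m²

CO₂ absorption bands are partially saturated, so forcing scales with the logarithm of the concentration ratio.
CO₂: 5.78 × ln(657/456) = 5.78 × ln(1.44079) = 5.78 × 0.36519 = 2.1108 W/m².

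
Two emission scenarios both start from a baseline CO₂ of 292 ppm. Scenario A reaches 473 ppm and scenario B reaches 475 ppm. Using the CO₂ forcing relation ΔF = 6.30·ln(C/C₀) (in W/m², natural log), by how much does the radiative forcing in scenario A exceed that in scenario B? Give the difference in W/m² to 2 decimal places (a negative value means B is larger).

ΔF_A − ΔF_B = -0.03 W/m²

ΔF_A = 6.30 ln(473/292) = 6.30 × 0.48234 = 3.0387 W/m².
ΔF_B = 6.30 ln(475/292) = 6.30 × 0.48656 = 3.0653 W/m².
Difference: 3.0387 − 3.0653 = -0.0266 W/m².
(Equivalently, ΔF_A − ΔF_B = 6.30 ln(473/475) = 6.30 × -0.00422 = -0.0266 W/m².)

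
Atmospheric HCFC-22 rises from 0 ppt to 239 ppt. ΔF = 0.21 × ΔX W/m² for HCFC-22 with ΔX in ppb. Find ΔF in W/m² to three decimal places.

ΔF = 0.050 W/m²

HCFC-22: Δ = 239 − 0 = 239 ppt = 0.239 ppb; ΔF = 0.21 × 0.239 = 0.0502 W/m².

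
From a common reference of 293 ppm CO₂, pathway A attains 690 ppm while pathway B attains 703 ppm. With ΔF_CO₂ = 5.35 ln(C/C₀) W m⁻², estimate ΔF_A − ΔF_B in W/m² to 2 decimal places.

ΔF_A = 5.35 ln(690/293) = 5.35 × 0.85652 = 4.5824 W/m².
ΔF_B = 5.35 ln(703/293) = 5.35 × 0.87518 = 4.6822 W/m².
Difference: 4.5824 − 4.6822 = -0.0998 W/m².

ΔF_A − ΔF_B = -0.10 W/m²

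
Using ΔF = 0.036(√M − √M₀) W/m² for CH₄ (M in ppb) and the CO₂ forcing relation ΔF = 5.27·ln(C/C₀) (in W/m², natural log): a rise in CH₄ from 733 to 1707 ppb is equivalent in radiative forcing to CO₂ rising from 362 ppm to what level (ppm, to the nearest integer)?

CH₄ forcing: 0.036 × (√1707 − √733) = 0.036 × (41.3159 − 27.0740) = 0.036 × 14.2419 = 0.51271 W/m².
Set 5.27 ln(C/362) = 0.51271: ln(C/362) = 0.51271/5.27 = 0.09729, so C = 362 × e^0.09729 = 362 × 1.10218 = 398.99 ppm.

C ≈ 399 ppm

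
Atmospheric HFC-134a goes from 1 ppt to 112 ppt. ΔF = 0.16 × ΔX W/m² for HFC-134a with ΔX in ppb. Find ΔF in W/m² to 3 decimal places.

ΔF = 0.018 W/m²

HFC-134a: Δ = 112 − 1 = 111 ppt = 0.111 ppb; ΔF = 0.16 × 0.111 = 0.0178 W/m².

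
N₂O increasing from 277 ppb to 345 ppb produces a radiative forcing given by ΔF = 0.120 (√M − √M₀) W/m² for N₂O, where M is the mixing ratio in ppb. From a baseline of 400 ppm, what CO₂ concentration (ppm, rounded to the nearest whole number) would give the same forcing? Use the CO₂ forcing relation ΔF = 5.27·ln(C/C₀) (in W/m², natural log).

C ≈ 418 ppm

N₂O forcing: 0.120 × (√345 − √277) = 0.120 × (18.5742 − 16.6433) = 0.120 × 1.9309 = 0.23171 W/m².
Set 5.27 ln(C/400) = 0.23171: ln(C/400) = 0.23171/5.27 = 0.04397, so C = 400 × e^0.04397 = 400 × 1.04495 = 417.98 ppm.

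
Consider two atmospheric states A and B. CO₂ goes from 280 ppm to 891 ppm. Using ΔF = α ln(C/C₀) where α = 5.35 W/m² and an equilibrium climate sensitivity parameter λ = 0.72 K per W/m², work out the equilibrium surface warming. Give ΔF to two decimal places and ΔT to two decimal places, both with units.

CO₂: 5.35 × ln(891/280) = 5.35 × ln(3.18214) = 5.35 × 1.15755 = 6.1929 W/m².
ΔT = λ ΔF = 0.72 × 6.19 = 4.4568 K.

ΔF = 6.19 W/m²; ΔT = 4.46 K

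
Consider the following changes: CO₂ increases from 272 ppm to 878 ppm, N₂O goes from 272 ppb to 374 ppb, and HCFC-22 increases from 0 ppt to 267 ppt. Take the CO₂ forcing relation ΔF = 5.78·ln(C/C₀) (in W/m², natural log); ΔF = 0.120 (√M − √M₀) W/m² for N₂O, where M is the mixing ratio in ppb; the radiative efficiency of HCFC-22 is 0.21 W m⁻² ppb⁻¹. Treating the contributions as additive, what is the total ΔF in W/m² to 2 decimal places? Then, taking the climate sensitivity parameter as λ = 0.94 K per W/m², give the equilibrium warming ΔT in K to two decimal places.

CO₂: 5.78 × ln(878/272) = 5.78 × ln(3.22794) = 5.78 × 1.17184 = 6.7732 W/m².
N₂O: 0.120 × (√374 − √272) = 0.120 × (19.3391 − 16.4924) = 0.120 × 2.8467 = 0.3416 W/m².
HCFC-22: Δ = 267 − 0 = 267 ppt = 0.267 ppb; ΔF = 0.21 × 0.267 = 0.0561 W/m².
Total ΔF = 6.7732 + 0.3416 + 0.0561 = 7.1709 W/m².
ΔT = λ ΔF = 0.94 × 7.17 = 6.7398 K.

ΔF = 7.17 W/m²; ΔT = 6.74 K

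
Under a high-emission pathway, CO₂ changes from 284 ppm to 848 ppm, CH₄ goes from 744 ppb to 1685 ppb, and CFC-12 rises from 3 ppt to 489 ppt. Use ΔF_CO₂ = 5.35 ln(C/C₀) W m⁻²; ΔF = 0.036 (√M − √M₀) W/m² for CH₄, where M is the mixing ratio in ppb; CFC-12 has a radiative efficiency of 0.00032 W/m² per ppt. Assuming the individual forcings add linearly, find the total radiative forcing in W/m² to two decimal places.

ΔF = 6.50 W/m²

CO₂: 5.35 × ln(848/284) = 5.35 × ln(2.98592) = 5.35 × 1.09391 = 5.8524 W/m².
CH₄: 0.036 × (√1685 − √744) = 0.036 × (41.0488 − 27.2764) = 0.036 × 13.7724 = 0.4958 W/m².
CFC-12: ΔF = 0.00032 × (489 − 3) = 0.00032 × 486 = 0.1555 W/m².
Total ΔF = 5.8524 + 0.4958 + 0.1555 = 6.5037 W/m².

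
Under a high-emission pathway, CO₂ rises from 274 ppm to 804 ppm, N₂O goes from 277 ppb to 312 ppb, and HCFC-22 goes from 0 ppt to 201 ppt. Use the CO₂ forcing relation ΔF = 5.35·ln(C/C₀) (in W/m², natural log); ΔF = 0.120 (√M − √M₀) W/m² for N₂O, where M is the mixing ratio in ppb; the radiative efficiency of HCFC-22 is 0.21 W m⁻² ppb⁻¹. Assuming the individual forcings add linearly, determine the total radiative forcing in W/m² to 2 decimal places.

ΔF = 5.92 W/m²

CO₂: 5.35 × ln(804/274) = 5.35 × ln(2.93431) = 5.35 × 1.07647 = 5.7591 W/m².
N₂O: 0.120 × (√312 − √277) = 0.120 × (17.6635 − 16.6433) = 0.120 × 1.0202 = 0.1224 W/m².
HCFC-22: Δ = 201 − 0 = 201 ppt = 0.201 ppb; ΔF = 0.21 × 0.201 = 0.0422 W/m².
Total ΔF = 5.7591 + 0.1224 + 0.0422 = 5.9237 W/m².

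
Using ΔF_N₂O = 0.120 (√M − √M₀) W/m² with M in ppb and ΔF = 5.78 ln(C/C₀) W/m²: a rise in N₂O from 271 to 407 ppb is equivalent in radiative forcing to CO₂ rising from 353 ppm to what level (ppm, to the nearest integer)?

C ≈ 381 ppm

N₂O forcing: 0.120 × (√407 − √271) = 0.120 × (20.1742 − 16.4621) = 0.120 × 3.7121 = 0.44545 W/m².
Set 5.78 ln(C/353) = 0.44545: ln(C/353) = 0.44545/5.78 = 0.07707, so C = 353 × e^0.07707 = 353 × 1.08012 = 381.28 ppm.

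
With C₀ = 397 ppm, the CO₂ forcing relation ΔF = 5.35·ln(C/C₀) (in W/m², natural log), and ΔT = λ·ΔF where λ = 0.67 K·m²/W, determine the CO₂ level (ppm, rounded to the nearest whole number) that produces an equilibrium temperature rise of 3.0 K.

C ≈ 917 ppm

Required forcing: ΔF = ΔT/λ = 3.0/0.67 = 4.4776 W/m².
Then ln(C/397) = ΔF/5.35 = 4.4776/5.35 = 0.83693.
So C = 397 × e^0.83693 = 397 × 2.30927 = 916.78 ppm.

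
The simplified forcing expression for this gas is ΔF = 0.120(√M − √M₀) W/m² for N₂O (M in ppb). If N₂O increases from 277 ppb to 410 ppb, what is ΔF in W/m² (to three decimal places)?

N₂O: 0.120 × (√410 − √277) = 0.120 × (20.2485 − 16.6433) = 0.120 × 3.6052 = 0.4326 W/m².

ΔF = 0.433 W/m²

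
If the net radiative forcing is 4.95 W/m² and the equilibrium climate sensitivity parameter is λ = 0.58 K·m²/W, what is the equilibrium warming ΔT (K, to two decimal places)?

ΔT = λ ΔF = 0.58 × 4.95 = 2.8710 K.

ΔT = 2.87 K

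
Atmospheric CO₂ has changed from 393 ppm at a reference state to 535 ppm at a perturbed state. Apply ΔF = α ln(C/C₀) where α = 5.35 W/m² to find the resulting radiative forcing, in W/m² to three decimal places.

ΔF = 1.650 W/m²

CO₂: 5.35 × ln(535/393) = 5.35 × ln(1.36132) = 5.35 × 0.30845 = 1.6502 W/m².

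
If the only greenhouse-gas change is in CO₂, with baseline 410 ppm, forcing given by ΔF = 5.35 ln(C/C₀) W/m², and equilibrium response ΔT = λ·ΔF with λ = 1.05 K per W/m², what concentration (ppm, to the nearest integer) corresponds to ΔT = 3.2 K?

C ≈ 725 ppm

Required forcing: ΔF = ΔT/λ = 3.2/1.05 = 3.0476 W/m².
Then ln(C/410) = ΔF/5.35 = 3.0476/5.35 = 0.56964.
So C = 410 × e^0.56964 = 410 × 1.76763 = 724.73 ppm.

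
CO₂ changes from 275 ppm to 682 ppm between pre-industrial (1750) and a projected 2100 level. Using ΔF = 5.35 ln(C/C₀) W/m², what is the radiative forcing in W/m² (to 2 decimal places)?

ΔF = 4.86 W/m²

CO₂: 5.35 × ln(682/275) = 5.35 × ln(2.48000) = 5.35 × 0.90826 = 4.8592 W/m².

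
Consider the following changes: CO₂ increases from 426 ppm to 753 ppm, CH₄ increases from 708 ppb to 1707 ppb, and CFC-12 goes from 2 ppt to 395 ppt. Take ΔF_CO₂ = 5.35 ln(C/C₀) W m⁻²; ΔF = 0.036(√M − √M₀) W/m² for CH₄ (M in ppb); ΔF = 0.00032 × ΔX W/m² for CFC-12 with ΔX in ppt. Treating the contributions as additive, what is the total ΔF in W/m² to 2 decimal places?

ΔF = 3.70 W/m²

CO₂: 5.35 × ln(753/426) = 5.35 × ln(1.76761) = 5.35 × 0.56963 = 3.0475 W/m².
CH₄: 0.036 × (√1707 − √708) = 0.036 × (41.3159 − 26.6083) = 0.036 × 14.7076 = 0.5295 W/m².
CFC-12: ΔF = 0.00032 × (395 − 2) = 0.00032 × 393 = 0.1258 W/m².
Total ΔF = 3.0475 + 0.5295 + 0.1258 = 3.7028 W/m².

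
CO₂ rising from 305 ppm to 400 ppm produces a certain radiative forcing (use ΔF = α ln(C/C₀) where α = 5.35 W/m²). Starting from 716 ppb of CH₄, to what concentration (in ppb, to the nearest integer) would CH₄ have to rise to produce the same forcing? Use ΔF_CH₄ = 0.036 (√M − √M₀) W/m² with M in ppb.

CO₂ forcing: 5.35 × ln(400/305) = 5.35 × 0.271153 = 1.45067 W/m².
Set 0.036(√M − √716) = 1.45067: √M = 1.45067/0.036 + √716 = 40.2964 + 26.7582 = 67.0546.
M = (67.0546)² = 4496.32 ppb.

M ≈ 4496 ppb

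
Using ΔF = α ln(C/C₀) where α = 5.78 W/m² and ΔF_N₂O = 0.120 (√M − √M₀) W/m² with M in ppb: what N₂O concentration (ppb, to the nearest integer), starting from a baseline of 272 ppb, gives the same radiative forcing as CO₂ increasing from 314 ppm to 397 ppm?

CO₂ forcing: 5.78 × ln(397/314) = 5.78 × 0.234543 = 1.35566 W/m².
Set 0.120(√M − √272) = 1.35566: √M = 1.35566/0.120 + √272 = 11.2972 + 16.4924 = 27.7896.
M = (27.7896)² = 772.26 ppb.

M ≈ 772 ppb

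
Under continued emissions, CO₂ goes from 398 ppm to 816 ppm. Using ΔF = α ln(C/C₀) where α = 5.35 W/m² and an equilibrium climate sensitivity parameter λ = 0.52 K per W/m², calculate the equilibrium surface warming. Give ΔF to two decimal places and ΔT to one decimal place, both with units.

ΔF = 3.84 W/m²; ΔT = 2.0 K

CO₂: 5.35 × ln(816/398) = 5.35 × ln(2.05025) = 5.35 × 0.71796 = 3.8411 W/m².
ΔT = λ ΔF = 0.52 × 3.84 = 1.9968 K.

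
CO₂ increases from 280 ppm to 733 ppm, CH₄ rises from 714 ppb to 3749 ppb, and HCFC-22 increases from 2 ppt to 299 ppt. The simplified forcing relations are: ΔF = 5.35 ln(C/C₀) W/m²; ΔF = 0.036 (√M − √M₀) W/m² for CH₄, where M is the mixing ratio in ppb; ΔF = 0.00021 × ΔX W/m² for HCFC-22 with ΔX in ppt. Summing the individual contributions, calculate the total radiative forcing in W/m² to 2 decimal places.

ΔF = 6.45 W/m²

CO₂: 5.35 × ln(733/280) = 5.35 × ln(2.61786) = 5.35 × 0.96236 = 5.1486 W/m².
CH₄: 0.036 × (√3749 − √714) = 0.036 × (61.2291 − 26.7208) = 0.036 × 34.5083 = 1.2423 W/m².
HCFC-22: ΔF = 0.00021 × (299 − 2) = 0.00021 × 297 = 0.0624 W/m².
Total ΔF = 5.1486 + 1.2423 + 0.0624 = 6.4533 W/m².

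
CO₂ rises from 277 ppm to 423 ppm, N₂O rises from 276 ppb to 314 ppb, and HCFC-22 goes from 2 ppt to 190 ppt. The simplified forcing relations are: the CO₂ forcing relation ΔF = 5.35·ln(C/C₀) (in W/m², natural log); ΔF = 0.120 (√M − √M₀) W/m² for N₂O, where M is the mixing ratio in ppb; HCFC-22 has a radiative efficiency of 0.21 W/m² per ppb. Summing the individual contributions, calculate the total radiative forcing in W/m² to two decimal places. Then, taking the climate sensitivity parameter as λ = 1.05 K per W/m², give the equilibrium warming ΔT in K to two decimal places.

ΔF = 2.44 W/m²; ΔT = 2.56 K

CO₂: 5.35 × ln(423/277) = 5.35 × ln(1.52708) = 5.35 × 0.42336 = 2.2650 W/m².
N₂O: 0.120 × (√314 − √276) = 0.120 × (17.7200 − 16.6132) = 0.120 × 1.1068 = 0.1328 W/m².
HCFC-22: Δ = 190 − 2 = 188 ppt = 0.188 ppb; ΔF = 0.21 × 0.188 = 0.0395 W/m².
Total ΔF = 2.2650 + 0.1328 + 0.0395 = 2.4373 W/m².
ΔT = λ ΔF = 1.05 × 2.44 = 2.5620 K.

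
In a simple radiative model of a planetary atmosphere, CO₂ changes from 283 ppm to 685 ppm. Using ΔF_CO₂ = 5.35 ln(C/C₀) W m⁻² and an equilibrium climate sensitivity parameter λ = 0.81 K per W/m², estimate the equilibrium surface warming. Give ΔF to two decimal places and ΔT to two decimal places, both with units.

ΔF = 4.73 W/m²; ΔT = 3.83 K

CO₂: 5.35 × ln(685/283) = 5.35 × ln(2.42049) = 5.35 × 0.88397 = 4.7292 W/m².
ΔT = λ ΔF = 0.81 × 4.73 = 3.8313 K.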